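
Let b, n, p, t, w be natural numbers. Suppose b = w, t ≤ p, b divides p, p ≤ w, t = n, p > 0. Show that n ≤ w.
b divides p and p > 0, thus b ≤ p. b = w, so w ≤ p. Because p ≤ w, p = w. t = n and t ≤ p, so n ≤ p. p = w, so n ≤ w.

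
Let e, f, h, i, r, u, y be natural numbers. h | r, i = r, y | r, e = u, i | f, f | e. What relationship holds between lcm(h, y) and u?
lcm(h, y) | u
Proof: h | r and y | r, so lcm(h, y) | r. Since i | f and f | e, i | e. Since e = u, i | u. Since i = r, r | u. lcm(h, y) | r, so lcm(h, y) | u.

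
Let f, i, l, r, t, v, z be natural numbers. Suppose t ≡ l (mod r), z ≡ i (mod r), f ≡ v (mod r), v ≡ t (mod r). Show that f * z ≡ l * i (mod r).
f ≡ v (mod r) and v ≡ t (mod r), so f ≡ t (mod r). Since t ≡ l (mod r), f ≡ l (mod r). Since z ≡ i (mod r), by multiplying congruences, f * z ≡ l * i (mod r).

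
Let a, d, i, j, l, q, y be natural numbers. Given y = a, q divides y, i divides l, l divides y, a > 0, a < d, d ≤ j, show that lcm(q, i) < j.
From i divides l and l divides y, i divides y. q divides y, so lcm(q, i) divides y. y = a, so lcm(q, i) divides a. a > 0, so lcm(q, i) ≤ a. a < d and d ≤ j, hence a < j. Since lcm(q, i) ≤ a, lcm(q, i) < j.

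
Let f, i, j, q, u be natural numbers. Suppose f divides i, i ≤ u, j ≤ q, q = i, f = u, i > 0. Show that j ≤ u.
f = u and f divides i, therefore u divides i. i > 0, so u ≤ i. Since i ≤ u, i = u. q = i and j ≤ q, therefore j ≤ i. i = u, so j ≤ u.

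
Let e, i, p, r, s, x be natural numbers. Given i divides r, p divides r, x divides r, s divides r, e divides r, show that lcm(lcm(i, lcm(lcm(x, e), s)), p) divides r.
x divides r and e divides r, so lcm(x, e) divides r. Since s divides r, lcm(lcm(x, e), s) divides r. i divides r, so lcm(i, lcm(lcm(x, e), s)) divides r. p divides r, so lcm(lcm(i, lcm(lcm(x, e), s)), p) divides r.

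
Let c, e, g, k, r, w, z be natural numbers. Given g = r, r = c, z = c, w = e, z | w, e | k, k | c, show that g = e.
g = r and r = c, so g = c. w = e and z | w, hence z | e. Since z = c, c | e. e | k and k | c, therefore e | c. Since c | e, c = e. g = c, so g = e.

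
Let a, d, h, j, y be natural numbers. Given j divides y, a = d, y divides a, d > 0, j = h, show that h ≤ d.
From j divides y and y divides a, j divides a. j = h, so h divides a. Since a = d, h divides d. d > 0, so h ≤ d.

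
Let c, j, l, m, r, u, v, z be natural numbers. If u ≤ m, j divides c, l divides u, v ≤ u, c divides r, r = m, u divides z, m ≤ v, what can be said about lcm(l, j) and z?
lcm(l, j) divides z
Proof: m ≤ v and v ≤ u, thus m ≤ u. From u ≤ m, m = u. From r = m and c divides r, c divides m. j divides c, so j divides m. m = u, so j divides u. l divides u, so lcm(l, j) divides u. u divides z, so lcm(l, j) divides z.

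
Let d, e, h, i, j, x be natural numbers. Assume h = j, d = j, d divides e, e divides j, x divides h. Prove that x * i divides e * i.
d = j and d divides e, so j divides e. e divides j, so j = e. Since h = j, h = e. x divides h, so x divides e. Then x * i divides e * i.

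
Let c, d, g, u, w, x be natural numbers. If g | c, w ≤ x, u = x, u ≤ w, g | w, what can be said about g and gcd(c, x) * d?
g | gcd(c, x) * d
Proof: Since u = x and u ≤ w, x ≤ w. w ≤ x, so w = x. Since g | w, g | x. g | c, so g | gcd(c, x). Then g | gcd(c, x) * d.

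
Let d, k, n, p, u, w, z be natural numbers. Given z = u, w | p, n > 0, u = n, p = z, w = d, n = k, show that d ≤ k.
z = u and u = n, so z = n. p = z and w | p, hence w | z. Because z = n, w | n. Since n > 0, w ≤ n. Since n = k, w ≤ k. Since w = d, d ≤ k.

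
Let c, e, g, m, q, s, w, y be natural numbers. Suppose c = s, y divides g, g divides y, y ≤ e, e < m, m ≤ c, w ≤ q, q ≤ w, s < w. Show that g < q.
y divides g and g divides y, so y = g. y ≤ e and e < m, hence y < m. Since y = g, g < m. From m ≤ c, g < c. c = s, so g < s. Since w ≤ q and q ≤ w, w = q. Because s < w, s < q. g < s, so g < q.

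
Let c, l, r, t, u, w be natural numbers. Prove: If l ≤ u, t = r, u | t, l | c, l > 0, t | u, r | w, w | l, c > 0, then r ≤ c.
Because u | t and t | u, u = t. Since t = r, u = r. From l ≤ u, l ≤ r. From r | w and w | l, r | l. l > 0, so r ≤ l. l ≤ r, so l = r. l | c and c > 0, so l ≤ c. Because l = r, r ≤ c.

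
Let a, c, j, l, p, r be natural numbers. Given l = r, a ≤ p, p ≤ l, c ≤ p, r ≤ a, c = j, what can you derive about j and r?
j ≤ r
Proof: Since l = r and p ≤ l, p ≤ r. r ≤ a and a ≤ p, hence r ≤ p. p ≤ r, so p = r. c = j and c ≤ p, so j ≤ p. p = r, so j ≤ r.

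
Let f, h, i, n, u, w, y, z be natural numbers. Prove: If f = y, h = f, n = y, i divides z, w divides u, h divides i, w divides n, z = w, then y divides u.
Because n = y and w divides n, w divides y. Because h = f and f = y, h = y. Since h divides i, y divides i. z = w and i divides z, thus i divides w. y divides i, so y divides w. Since w divides y, w = y. w divides u, so y divides u.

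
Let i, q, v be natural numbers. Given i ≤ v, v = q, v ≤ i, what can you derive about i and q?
i = q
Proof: i ≤ v and v ≤ i, therefore i = v. v = q, so i = q.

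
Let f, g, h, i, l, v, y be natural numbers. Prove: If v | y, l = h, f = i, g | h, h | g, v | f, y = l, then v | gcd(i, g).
Because f = i and v | f, v | i. y = l and l = h, thus y = h. h | g and g | h, thus h = g. Since y = h, y = g. Since v | y, v | g. Because v | i, v | gcd(i, g).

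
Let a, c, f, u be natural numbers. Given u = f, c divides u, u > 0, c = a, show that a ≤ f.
Since c divides u and u > 0, c ≤ u. u = f, so c ≤ f. c = a, so a ≤ f.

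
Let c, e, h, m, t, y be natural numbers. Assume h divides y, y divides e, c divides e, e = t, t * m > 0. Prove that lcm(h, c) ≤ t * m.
h divides y and y divides e, therefore h divides e. Since c divides e, lcm(h, c) divides e. Because e = t, lcm(h, c) divides t. Then lcm(h, c) divides t * m. t * m > 0, so lcm(h, c) ≤ t * m.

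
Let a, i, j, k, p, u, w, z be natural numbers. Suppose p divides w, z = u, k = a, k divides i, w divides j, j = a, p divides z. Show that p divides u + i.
z = u and p divides z, thus p divides u. j = a and w divides j, therefore w divides a. Since p divides w, p divides a. From k = a and k divides i, a divides i. Since p divides a, p divides i. Since p divides u, p divides u + i.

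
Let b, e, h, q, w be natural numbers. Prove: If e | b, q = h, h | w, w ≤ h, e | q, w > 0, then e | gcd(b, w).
h | w and w > 0, thus h ≤ w. w ≤ h, so h = w. q = h, so q = w. e | q, so e | w. e | b, so e | gcd(b, w).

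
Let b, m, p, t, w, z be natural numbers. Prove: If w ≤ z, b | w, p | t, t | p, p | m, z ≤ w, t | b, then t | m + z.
Since p | t and t | p, p = t. Since p | m, t | m. w ≤ z and z ≤ w, thus w = z. t | b and b | w, thus t | w. Since w = z, t | z. Since t | m, t | m + z.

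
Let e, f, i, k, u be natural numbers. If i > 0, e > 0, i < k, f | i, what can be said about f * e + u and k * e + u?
f * e + u < k * e + u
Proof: f | i and i > 0, thus f ≤ i. i < k, so f < k. From e > 0, f * e < k * e. Then f * e + u < k * e + u.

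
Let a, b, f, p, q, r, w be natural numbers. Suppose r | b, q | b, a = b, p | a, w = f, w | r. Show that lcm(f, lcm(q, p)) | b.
w | r and r | b, therefore w | b. Since w = f, f | b. Because a = b and p | a, p | b. From q | b, lcm(q, p) | b. Since f | b, lcm(f, lcm(q, p)) | b.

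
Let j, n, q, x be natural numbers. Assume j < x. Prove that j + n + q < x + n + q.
j < x, hence j + n < x + n. Then j + n + q < x + n + q.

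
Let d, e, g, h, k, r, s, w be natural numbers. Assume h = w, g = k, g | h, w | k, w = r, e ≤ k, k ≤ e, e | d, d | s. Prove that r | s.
g = k and g | h, therefore k | h. h = w, so k | w. Since w | k, k = w. Since w = r, k = r. e ≤ k and k ≤ e, hence e = k. e | d and d | s, hence e | s. e = k, so k | s. k = r, so r | s.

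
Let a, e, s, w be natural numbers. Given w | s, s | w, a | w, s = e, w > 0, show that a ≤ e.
w | s and s | w, so w = s. s = e, so w = e. From a | w and w > 0, a ≤ w. w = e, so a ≤ e.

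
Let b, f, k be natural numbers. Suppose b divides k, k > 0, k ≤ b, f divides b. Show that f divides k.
Because b divides k and k > 0, b ≤ k. Since k ≤ b, b = k. From f divides b, f divides k.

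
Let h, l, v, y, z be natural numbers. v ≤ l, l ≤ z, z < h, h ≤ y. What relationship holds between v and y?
v < y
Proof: Since z < h and h ≤ y, z < y. Because l ≤ z, l < y. v ≤ l, so v < y.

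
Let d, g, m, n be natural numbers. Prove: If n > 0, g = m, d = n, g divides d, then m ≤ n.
g = m and g divides d, hence m divides d. Since d = n, m divides n. n > 0, so m ≤ n.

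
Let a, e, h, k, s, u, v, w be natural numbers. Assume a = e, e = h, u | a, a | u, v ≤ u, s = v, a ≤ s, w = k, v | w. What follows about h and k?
h | k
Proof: a = e and e = h, hence a = h. u | a and a | u, so u = a. Since v ≤ u, v ≤ a. Because s = v and a ≤ s, a ≤ v. Since v ≤ a, v = a. From w = k and v | w, v | k. Because v = a, a | k. a = h, so h | k.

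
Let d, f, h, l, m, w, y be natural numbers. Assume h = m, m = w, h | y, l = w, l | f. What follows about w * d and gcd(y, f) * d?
w * d | gcd(y, f) * d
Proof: h = m and m = w, therefore h = w. Since h | y, w | y. Because l = w and l | f, w | f. From w | y, w | gcd(y, f). Then w * d | gcd(y, f) * d.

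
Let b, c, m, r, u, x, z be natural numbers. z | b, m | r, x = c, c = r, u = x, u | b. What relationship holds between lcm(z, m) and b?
lcm(z, m) | b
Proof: Since x = c and c = r, x = r. From u = x and u | b, x | b. x = r, so r | b. m | r, so m | b. Since z | b, lcm(z, m) | b.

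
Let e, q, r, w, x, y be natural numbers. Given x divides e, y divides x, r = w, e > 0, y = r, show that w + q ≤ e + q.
Since y = r and r = w, y = w. Because y divides x and x divides e, y divides e. Because e > 0, y ≤ e. Since y = w, w ≤ e. Then w + q ≤ e + q.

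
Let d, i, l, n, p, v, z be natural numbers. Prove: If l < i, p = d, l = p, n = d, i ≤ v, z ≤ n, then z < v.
From n = d and z ≤ n, z ≤ d. l = p and p = d, thus l = d. Because l < i and i ≤ v, l < v. Since l = d, d < v. Since z ≤ d, z < v.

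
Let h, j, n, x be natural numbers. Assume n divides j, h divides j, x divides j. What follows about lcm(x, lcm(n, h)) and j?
lcm(x, lcm(n, h)) divides j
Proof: Because n divides j and h divides j, lcm(n, h) divides j. Since x divides j, lcm(x, lcm(n, h)) divides j.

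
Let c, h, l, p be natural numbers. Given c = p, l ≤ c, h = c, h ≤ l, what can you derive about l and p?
l = p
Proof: h = c and h ≤ l, thus c ≤ l. l ≤ c, so l = c. Since c = p, l = p.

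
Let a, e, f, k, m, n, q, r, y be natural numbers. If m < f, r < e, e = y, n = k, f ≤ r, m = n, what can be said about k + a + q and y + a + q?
k + a + q < y + a + q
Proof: m = n and m < f, therefore n < f. Since n = k, k < f. f ≤ r, so k < r. Because e = y and r < e, r < y. Since k < r, k < y. Then k + a < y + a. Then k + a + q < y + a + q.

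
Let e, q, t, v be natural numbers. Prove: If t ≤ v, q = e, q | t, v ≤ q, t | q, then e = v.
Since t | q and q | t, t = q. Since t ≤ v, q ≤ v. Since v ≤ q, v = q. Since q = e, v = e. Then e = v.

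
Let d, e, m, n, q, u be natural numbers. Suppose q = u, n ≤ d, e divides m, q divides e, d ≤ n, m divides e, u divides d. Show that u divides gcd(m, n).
e divides m and m divides e, thus e = m. From q = u and q divides e, u divides e. e = m, so u divides m. d ≤ n and n ≤ d, therefore d = n. Since u divides d, u divides n. Since u divides m, u divides gcd(m, n).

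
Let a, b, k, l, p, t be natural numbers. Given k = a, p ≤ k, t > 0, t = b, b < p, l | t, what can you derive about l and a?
l < a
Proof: Because l | t and t > 0, l ≤ t. t = b, so l ≤ b. b < p, so l < p. p ≤ k, so l < k. Since k = a, l < a.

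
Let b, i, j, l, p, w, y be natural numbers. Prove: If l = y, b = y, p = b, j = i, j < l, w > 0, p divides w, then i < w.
l = y and j < l, hence j < y. Because p = b and p divides w, b divides w. b = y, so y divides w. From w > 0, y ≤ w. j < y, so j < w. Since j = i, i < w.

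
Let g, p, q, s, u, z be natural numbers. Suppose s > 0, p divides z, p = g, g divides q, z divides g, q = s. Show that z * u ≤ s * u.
p = g and p divides z, hence g divides z. Since z divides g, g = z. q = s and g divides q, hence g divides s. Since s > 0, g ≤ s. Since g = z, z ≤ s. By multiplying by a non-negative, z * u ≤ s * u.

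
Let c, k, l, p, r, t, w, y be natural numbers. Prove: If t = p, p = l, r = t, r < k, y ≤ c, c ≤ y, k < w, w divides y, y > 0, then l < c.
Because t = p and p = l, t = l. Since r = t and r < k, t < k. y ≤ c and c ≤ y, so y = c. w divides y and y > 0, thus w ≤ y. k < w, so k < y. Since y = c, k < c. Because t < k, t < c. t = l, so l < c.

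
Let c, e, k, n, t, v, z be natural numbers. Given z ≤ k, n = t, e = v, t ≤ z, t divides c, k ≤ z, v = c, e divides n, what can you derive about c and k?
c ≤ k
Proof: e = v and e divides n, hence v divides n. Since v = c, c divides n. n = t, so c divides t. Because t divides c, t = c. z ≤ k and k ≤ z, hence z = k. t ≤ z, so t ≤ k. Since t = c, c ≤ k.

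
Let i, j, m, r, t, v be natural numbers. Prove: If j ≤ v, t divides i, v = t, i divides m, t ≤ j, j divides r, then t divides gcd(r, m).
Since v = t and j ≤ v, j ≤ t. t ≤ j, so j = t. Since j divides r, t divides r. From t divides i and i divides m, t divides m. Since t divides r, t divides gcd(r, m).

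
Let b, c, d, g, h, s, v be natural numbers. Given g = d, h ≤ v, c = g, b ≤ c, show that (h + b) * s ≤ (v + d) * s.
c = g and g = d, thus c = d. b ≤ c, so b ≤ d. h ≤ v, so h + b ≤ v + d. By multiplying by a non-negative, (h + b) * s ≤ (v + d) * s.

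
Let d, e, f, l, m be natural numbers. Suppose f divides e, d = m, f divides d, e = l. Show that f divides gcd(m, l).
Because d = m and f divides d, f divides m. Since e = l and f divides e, f divides l. Since f divides m, f divides gcd(m, l).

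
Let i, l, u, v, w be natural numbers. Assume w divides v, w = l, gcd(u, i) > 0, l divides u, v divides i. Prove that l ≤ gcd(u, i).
w = l and w divides v, hence l divides v. Since v divides i, l divides i. From l divides u, l divides gcd(u, i). Since gcd(u, i) > 0, l ≤ gcd(u, i).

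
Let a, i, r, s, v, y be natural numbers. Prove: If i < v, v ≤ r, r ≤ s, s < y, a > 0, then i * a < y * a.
Because i < v and v ≤ r, i < r. r ≤ s and s < y, hence r < y. i < r, so i < y. Combining with a > 0, by multiplying by a positive, i * a < y * a.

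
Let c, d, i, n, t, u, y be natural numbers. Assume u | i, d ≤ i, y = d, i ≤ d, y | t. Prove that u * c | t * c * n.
d ≤ i and i ≤ d, hence d = i. Since y = d, y = i. Since y | t, i | t. From u | i, u | t. Then u * c | t * c. Then u * c | t * c * n.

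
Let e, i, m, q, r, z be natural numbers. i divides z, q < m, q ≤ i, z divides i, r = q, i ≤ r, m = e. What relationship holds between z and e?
z < e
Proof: r = q and i ≤ r, hence i ≤ q. Since q ≤ i, q = i. i divides z and z divides i, therefore i = z. Since q = i, q = z. m = e and q < m, so q < e. Because q = z, z < e.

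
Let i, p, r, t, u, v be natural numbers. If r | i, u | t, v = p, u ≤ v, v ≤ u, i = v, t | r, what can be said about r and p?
r = p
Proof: From i = v and r | i, r | v. u ≤ v and v ≤ u, therefore u = v. From u | t and t | r, u | r. u = v, so v | r. Since r | v, r = v. Since v = p, r = p.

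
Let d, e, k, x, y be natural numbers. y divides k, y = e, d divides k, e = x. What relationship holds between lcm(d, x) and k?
lcm(d, x) divides k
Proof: y = e and e = x, therefore y = x. y divides k, so x divides k. d divides k, so lcm(d, x) divides k.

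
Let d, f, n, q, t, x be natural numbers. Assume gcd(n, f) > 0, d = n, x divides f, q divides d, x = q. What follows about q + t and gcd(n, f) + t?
q + t ≤ gcd(n, f) + t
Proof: d = n and q divides d, so q divides n. From x = q and x divides f, q divides f. Since q divides n, q divides gcd(n, f). Since gcd(n, f) > 0, q ≤ gcd(n, f). Then q + t ≤ gcd(n, f) + t.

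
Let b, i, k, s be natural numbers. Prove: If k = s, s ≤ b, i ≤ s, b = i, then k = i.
b = i and s ≤ b, so s ≤ i. i ≤ s, so s = i. Since k = s, k = i.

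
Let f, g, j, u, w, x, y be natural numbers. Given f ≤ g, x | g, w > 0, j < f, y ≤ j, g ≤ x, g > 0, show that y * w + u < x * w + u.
Because x | g and g > 0, x ≤ g. g ≤ x, so g = x. j < f and f ≤ g, therefore j < g. g = x, so j < x. Because y ≤ j, y < x. Since w > 0, y * w < x * w. Then y * w + u < x * w + u.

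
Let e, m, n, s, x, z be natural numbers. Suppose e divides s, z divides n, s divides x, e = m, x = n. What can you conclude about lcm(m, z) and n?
lcm(m, z) divides n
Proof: e = m and e divides s, therefore m divides s. Since x = n and s divides x, s divides n. Since m divides s, m divides n. Since z divides n, lcm(m, z) divides n.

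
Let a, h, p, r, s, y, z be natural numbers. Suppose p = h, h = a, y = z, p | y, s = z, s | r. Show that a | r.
p = h and h = a, thus p = a. y = z and p | y, hence p | z. Since s = z and s | r, z | r. Since p | z, p | r. Since p = a, a | r.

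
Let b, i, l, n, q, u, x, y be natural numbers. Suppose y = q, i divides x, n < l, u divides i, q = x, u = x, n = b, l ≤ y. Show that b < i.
y = q and q = x, so y = x. Because u = x and u divides i, x divides i. From i divides x, x = i. y = x, so y = i. n = b and n < l, so b < l. Since l ≤ y, b < y. Since y = i, b < i.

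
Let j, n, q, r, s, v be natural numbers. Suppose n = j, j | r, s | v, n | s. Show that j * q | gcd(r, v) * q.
n = j and n | s, therefore j | s. s | v, so j | v. j | r, so j | gcd(r, v). Then j * q | gcd(r, v) * q.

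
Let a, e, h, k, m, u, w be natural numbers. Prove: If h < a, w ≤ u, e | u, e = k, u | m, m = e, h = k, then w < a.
m = e and u | m, hence u | e. Since e | u, u = e. Since e = k, u = k. Since w ≤ u, w ≤ k. Because h = k and h < a, k < a. w ≤ k, so w < a.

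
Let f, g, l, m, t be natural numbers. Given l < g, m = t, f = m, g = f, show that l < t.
From g = f and f = m, g = m. From m = t, g = t. Since l < g, l < t.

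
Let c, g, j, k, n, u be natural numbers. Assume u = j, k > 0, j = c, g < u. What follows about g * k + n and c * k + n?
g * k + n < c * k + n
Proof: u = j and j = c, so u = c. Since g < u, g < c. From k > 0, by multiplying by a positive, g * k < c * k. Then g * k + n < c * k + n.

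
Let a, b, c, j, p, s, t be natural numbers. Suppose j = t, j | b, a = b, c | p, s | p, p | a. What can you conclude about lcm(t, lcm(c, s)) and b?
lcm(t, lcm(c, s)) | b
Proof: j = t and j | b, thus t | b. c | p and s | p, hence lcm(c, s) | p. Since p | a, lcm(c, s) | a. Since a = b, lcm(c, s) | b. Because t | b, lcm(t, lcm(c, s)) | b.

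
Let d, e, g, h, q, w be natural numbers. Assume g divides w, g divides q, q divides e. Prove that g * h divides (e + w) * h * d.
Because g divides q and q divides e, g divides e. g divides w, so g divides e + w. Then g * h divides (e + w) * h. Then g * h divides (e + w) * h * d.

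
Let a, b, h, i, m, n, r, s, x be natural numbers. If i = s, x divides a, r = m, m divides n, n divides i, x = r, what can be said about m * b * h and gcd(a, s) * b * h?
m * b * h divides gcd(a, s) * b * h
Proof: x = r and r = m, so x = m. Since x divides a, m divides a. i = s and n divides i, thus n divides s. Since m divides n, m divides s. Since m divides a, m divides gcd(a, s). Then m * b divides gcd(a, s) * b. Then m * b * h divides gcd(a, s) * b * h.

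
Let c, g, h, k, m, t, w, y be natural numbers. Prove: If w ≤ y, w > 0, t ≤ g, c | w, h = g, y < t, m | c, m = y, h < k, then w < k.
From m | c and c | w, m | w. m = y, so y | w. Since w > 0, y ≤ w. Since w ≤ y, y = w. From y < t and t ≤ g, y < g. y = w, so w < g. Because h = g and h < k, g < k. Since w < g, w < k.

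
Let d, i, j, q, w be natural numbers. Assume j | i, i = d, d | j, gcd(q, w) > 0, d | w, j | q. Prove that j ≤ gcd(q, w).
Because i = d and j | i, j | d. d | j, so d = j. d | w, so j | w. Since j | q, j | gcd(q, w). From gcd(q, w) > 0, j ≤ gcd(q, w).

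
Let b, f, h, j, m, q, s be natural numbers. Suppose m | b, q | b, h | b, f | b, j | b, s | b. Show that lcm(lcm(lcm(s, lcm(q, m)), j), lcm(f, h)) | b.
q | b and m | b, hence lcm(q, m) | b. s | b, so lcm(s, lcm(q, m)) | b. Because j | b, lcm(lcm(s, lcm(q, m)), j) | b. f | b and h | b, so lcm(f, h) | b. Since lcm(lcm(s, lcm(q, m)), j) | b, lcm(lcm(lcm(s, lcm(q, m)), j), lcm(f, h)) | b.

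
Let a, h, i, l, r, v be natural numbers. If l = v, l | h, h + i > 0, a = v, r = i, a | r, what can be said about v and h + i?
v ≤ h + i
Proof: Since l = v and l | h, v | h. r = i and a | r, therefore a | i. a = v, so v | i. v | h, so v | h + i. h + i > 0, so v ≤ h + i.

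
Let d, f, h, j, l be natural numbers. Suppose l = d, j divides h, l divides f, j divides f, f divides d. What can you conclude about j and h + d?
j divides h + d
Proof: l = d and l divides f, hence d divides f. Since f divides d, f = d. j divides f, so j divides d. Since j divides h, j divides h + d.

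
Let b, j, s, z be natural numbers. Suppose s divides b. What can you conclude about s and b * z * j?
s divides b * z * j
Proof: Since s divides b, s divides b * z. Then s divides b * z * j.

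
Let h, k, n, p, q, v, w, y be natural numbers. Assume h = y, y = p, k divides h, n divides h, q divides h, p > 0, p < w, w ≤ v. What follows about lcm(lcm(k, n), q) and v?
lcm(lcm(k, n), q) < v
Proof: h = y and y = p, hence h = p. Since k divides h and n divides h, lcm(k, n) divides h. Since q divides h, lcm(lcm(k, n), q) divides h. h = p, so lcm(lcm(k, n), q) divides p. Since p > 0, lcm(lcm(k, n), q) ≤ p. p < w and w ≤ v, so p < v. Because lcm(lcm(k, n), q) ≤ p, lcm(lcm(k, n), q) < v.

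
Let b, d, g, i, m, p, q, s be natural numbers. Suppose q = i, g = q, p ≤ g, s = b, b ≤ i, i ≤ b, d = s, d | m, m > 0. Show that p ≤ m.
From g = q and p ≤ g, p ≤ q. Since q = i, p ≤ i. b ≤ i and i ≤ b, therefore b = i. Since s = b, s = i. Since d = s and d | m, s | m. m > 0, so s ≤ m. Since s = i, i ≤ m. Because p ≤ i, p ≤ m.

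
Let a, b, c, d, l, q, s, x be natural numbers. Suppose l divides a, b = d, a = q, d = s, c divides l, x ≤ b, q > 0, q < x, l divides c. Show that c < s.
Since l divides c and c divides l, l = c. Since l divides a, c divides a. Because a = q, c divides q. q > 0, so c ≤ q. b = d and d = s, thus b = s. q < x and x ≤ b, so q < b. Because b = s, q < s. c ≤ q, so c < s.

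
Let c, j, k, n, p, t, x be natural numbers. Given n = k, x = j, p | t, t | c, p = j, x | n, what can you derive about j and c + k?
j | c + k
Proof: From p | t and t | c, p | c. Since p = j, j | c. From x = j and x | n, j | n. Because n = k, j | k. j | c, so j | c + k.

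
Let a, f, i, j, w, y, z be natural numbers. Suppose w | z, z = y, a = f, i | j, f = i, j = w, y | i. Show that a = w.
a = f and f = i, therefore a = i. Since j = w and i | j, i | w. From z = y and w | z, w | y. y | i, so w | i. Since i | w, i = w. From a = i, a = w.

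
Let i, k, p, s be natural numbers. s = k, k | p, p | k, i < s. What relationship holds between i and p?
i < p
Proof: k | p and p | k, hence k = p. s = k, so s = p. i < s, so i < p.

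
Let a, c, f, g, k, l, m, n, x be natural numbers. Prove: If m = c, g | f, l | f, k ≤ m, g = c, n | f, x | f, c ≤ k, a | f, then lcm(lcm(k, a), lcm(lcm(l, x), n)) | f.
m = c and k ≤ m, therefore k ≤ c. c ≤ k, so c = k. g = c, so g = k. g | f, so k | f. a | f, so lcm(k, a) | f. Since l | f and x | f, lcm(l, x) | f. From n | f, lcm(lcm(l, x), n) | f. Since lcm(k, a) | f, lcm(lcm(k, a), lcm(lcm(l, x), n)) | f.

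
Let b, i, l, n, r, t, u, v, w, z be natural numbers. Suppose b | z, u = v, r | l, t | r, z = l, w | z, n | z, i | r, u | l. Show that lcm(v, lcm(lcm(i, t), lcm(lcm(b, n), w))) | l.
Since u = v and u | l, v | l. i | r and t | r, thus lcm(i, t) | r. From r | l, lcm(i, t) | l. b | z and n | z, therefore lcm(b, n) | z. Since w | z, lcm(lcm(b, n), w) | z. z = l, so lcm(lcm(b, n), w) | l. Since lcm(i, t) | l, lcm(lcm(i, t), lcm(lcm(b, n), w)) | l. v | l, so lcm(v, lcm(lcm(i, t), lcm(lcm(b, n), w))) | l.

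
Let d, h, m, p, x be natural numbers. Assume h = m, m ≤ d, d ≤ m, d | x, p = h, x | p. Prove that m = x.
p = h and h = m, thus p = m. Since x | p, x | m. d ≤ m and m ≤ d, therefore d = m. d | x, so m | x. Since x | m, x = m. Then m = x.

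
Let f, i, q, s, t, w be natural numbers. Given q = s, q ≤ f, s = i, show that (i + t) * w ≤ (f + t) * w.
q = s and s = i, so q = i. q ≤ f, so i ≤ f. Then i + t ≤ f + t. By multiplying by a non-negative, (i + t) * w ≤ (f + t) * w.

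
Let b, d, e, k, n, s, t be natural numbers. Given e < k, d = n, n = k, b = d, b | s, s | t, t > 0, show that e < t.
Because d = n and n = k, d = k. b | s and s | t, so b | t. b = d, so d | t. d = k, so k | t. Since t > 0, k ≤ t. Since e < k, e < t.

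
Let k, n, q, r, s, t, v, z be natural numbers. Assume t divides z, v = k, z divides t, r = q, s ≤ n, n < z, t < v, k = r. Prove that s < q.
v = k and k = r, therefore v = r. Since r = q, v = q. Since t divides z and z divides t, t = z. t < v, so z < v. n < z, so n < v. Since s ≤ n, s < v. v = q, so s < q.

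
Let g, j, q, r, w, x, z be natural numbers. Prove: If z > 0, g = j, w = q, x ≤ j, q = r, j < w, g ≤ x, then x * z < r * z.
g = j and g ≤ x, hence j ≤ x. x ≤ j, so j = x. w = q and q = r, so w = r. Since j < w, j < r. Since j = x, x < r. Since z > 0, by multiplying by a positive, x * z < r * z.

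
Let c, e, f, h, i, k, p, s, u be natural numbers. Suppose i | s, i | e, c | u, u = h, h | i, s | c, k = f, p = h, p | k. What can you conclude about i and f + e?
i | f + e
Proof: i | s and s | c, thus i | c. c | u, so i | u. Since u = h, i | h. h | i, so h = i. k = f and p | k, so p | f. p = h, so h | f. Because h = i, i | f. i | e, so i | f + e.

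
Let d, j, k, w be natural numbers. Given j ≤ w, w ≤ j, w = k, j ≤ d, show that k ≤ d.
j ≤ w and w ≤ j, hence j = w. w = k, so j = k. j ≤ d, so k ≤ d.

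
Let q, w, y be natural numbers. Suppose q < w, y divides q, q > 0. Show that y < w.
y divides q and q > 0, so y ≤ q. q < w, so y < w.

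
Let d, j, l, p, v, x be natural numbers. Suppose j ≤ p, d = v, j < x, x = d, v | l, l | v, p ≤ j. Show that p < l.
v | l and l | v, so v = l. Since d = v, d = l. j ≤ p and p ≤ j, thus j = p. x = d and j < x, so j < d. Since j = p, p < d. d = l, so p < l.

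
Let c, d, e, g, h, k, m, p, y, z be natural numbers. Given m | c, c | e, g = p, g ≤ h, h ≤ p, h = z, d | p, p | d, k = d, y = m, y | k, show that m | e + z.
m | c and c | e, therefore m | e. g = p and g ≤ h, thus p ≤ h. h ≤ p, so p = h. h = z, so p = z. Since d | p and p | d, d = p. y = m and y | k, thus m | k. From k = d, m | d. Since d = p, m | p. p = z, so m | z. m | e, so m | e + z.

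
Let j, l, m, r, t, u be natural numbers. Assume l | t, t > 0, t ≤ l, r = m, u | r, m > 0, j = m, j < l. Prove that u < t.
Since l | t and t > 0, l ≤ t. t ≤ l, so l = t. r = m and u | r, thus u | m. Since m > 0, u ≤ m. From j = m and j < l, m < l. Since u ≤ m, u < l. From l = t, u < t.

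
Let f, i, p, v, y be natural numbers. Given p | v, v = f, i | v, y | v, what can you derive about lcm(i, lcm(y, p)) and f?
lcm(i, lcm(y, p)) | f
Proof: Because y | v and p | v, lcm(y, p) | v. Since i | v, lcm(i, lcm(y, p)) | v. v = f, so lcm(i, lcm(y, p)) | f.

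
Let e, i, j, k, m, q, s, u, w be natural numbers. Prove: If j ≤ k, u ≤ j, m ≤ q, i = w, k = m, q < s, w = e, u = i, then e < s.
From u = i and i = w, u = w. w = e, so u = e. u ≤ j, so e ≤ j. Because k = m and j ≤ k, j ≤ m. e ≤ j, so e ≤ m. From m ≤ q and q < s, m < s. Since e ≤ m, e < s.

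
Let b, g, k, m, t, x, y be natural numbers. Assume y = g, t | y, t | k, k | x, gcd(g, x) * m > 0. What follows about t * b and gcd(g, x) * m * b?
t * b ≤ gcd(g, x) * m * b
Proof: From y = g and t | y, t | g. t | k and k | x, thus t | x. t | g, so t | gcd(g, x). Then t | gcd(g, x) * m. Since gcd(g, x) * m > 0, t ≤ gcd(g, x) * m. Then t * b ≤ gcd(g, x) * m * b.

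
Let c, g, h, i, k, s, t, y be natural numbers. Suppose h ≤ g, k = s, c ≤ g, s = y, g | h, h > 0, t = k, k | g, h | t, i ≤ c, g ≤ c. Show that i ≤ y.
g | h and h > 0, hence g ≤ h. Since h ≤ g, h = g. t = k and h | t, thus h | k. h = g, so g | k. Since k | g, g = k. Because k = s, g = s. Since s = y, g = y. c ≤ g and g ≤ c, hence c = g. i ≤ c, so i ≤ g. Since g = y, i ≤ y.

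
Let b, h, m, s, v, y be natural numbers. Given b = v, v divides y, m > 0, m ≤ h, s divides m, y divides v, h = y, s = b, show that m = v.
From s = b and s divides m, b divides m. b = v, so v divides m. m > 0, so v ≤ m. Because y divides v and v divides y, y = v. h = y and m ≤ h, thus m ≤ y. Since y = v, m ≤ v. From v ≤ m, v = m. Then m = v.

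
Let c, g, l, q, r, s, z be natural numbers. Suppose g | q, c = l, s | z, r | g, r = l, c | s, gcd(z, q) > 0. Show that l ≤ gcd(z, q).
c = l and c | s, hence l | s. Since s | z, l | z. Since r = l and r | g, l | g. g | q, so l | q. From l | z, l | gcd(z, q). Since gcd(z, q) > 0, l ≤ gcd(z, q).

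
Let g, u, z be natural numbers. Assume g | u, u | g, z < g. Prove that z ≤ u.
g | u and u | g, so g = u. z < g, so z < u. Then z ≤ u.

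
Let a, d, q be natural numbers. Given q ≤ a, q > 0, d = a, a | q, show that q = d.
From a | q and q > 0, a ≤ q. Since q ≤ a, a = q. Since d = a, d = q. Then q = d.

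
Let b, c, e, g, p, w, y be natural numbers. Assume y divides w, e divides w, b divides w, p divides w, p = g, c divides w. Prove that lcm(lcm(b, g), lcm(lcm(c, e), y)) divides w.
p = g and p divides w, hence g divides w. Since b divides w, lcm(b, g) divides w. c divides w and e divides w, so lcm(c, e) divides w. Since y divides w, lcm(lcm(c, e), y) divides w. lcm(b, g) divides w, so lcm(lcm(b, g), lcm(lcm(c, e), y)) divides w.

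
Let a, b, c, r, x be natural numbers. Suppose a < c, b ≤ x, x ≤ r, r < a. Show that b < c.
Because x ≤ r and r < a, x < a. b ≤ x, so b < a. Because a < c, b < c.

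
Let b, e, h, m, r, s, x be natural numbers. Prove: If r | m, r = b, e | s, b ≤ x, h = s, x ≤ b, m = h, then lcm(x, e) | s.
From b ≤ x and x ≤ b, b = x. Since r = b, r = x. Since m = h and h = s, m = s. Since r | m, r | s. Since r = x, x | s. Since e | s, lcm(x, e) | s.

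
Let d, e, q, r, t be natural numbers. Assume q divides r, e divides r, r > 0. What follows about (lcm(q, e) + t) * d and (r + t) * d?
(lcm(q, e) + t) * d ≤ (r + t) * d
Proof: q divides r and e divides r, thus lcm(q, e) divides r. r > 0, so lcm(q, e) ≤ r. Then lcm(q, e) + t ≤ r + t. By multiplying by a non-negative, (lcm(q, e) + t) * d ≤ (r + t) * d.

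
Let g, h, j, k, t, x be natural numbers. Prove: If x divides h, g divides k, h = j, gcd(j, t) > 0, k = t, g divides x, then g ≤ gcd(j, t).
Since g divides x and x divides h, g divides h. h = j, so g divides j. k = t and g divides k, therefore g divides t. Since g divides j, g divides gcd(j, t). Since gcd(j, t) > 0, g ≤ gcd(j, t).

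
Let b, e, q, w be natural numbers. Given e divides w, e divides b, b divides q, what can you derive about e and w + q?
e divides w + q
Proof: e divides b and b divides q, so e divides q. Since e divides w, e divides w + q.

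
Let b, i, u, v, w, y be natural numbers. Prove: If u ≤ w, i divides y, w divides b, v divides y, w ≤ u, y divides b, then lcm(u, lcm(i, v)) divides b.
w ≤ u and u ≤ w, thus w = u. w divides b, so u divides b. Since i divides y and v divides y, lcm(i, v) divides y. Since y divides b, lcm(i, v) divides b. u divides b, so lcm(u, lcm(i, v)) divides b.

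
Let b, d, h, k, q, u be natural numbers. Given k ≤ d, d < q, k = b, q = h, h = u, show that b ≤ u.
q = h and h = u, so q = u. Because k ≤ d and d < q, k < q. k = b, so b < q. Since q = u, b < u. Then b ≤ u.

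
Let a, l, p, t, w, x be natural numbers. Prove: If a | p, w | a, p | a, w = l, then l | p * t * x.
a | p and p | a, hence a = p. w = l and w | a, thus l | a. a = p, so l | p. Then l | p * t. Then l | p * t * x.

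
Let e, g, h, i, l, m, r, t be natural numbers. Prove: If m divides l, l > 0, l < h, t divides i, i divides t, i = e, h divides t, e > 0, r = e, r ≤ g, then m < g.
Because m divides l and l > 0, m ≤ l. Since l < h, m < h. t divides i and i divides t, hence t = i. i = e, so t = e. h divides t, so h divides e. e > 0, so h ≤ e. r = e and r ≤ g, hence e ≤ g. Since h ≤ e, h ≤ g. Since m < h, m < g.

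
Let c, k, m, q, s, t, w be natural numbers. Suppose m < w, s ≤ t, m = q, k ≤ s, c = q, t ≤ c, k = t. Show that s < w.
k = t and k ≤ s, hence t ≤ s. s ≤ t, so t = s. c = q and t ≤ c, thus t ≤ q. Since t = s, s ≤ q. m = q and m < w, thus q < w. s ≤ q, so s < w.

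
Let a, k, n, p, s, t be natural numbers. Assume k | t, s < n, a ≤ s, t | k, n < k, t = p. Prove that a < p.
k | t and t | k, so k = t. t = p, so k = p. From a ≤ s and s < n, a < n. Since n < k, a < k. k = p, so a < p.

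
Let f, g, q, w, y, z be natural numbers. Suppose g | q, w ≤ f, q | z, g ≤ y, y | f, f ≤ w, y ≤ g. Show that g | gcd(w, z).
f ≤ w and w ≤ f, thus f = w. From y ≤ g and g ≤ y, y = g. Since y | f, g | f. f = w, so g | w. g | q and q | z, thus g | z. g | w, so g | gcd(w, z).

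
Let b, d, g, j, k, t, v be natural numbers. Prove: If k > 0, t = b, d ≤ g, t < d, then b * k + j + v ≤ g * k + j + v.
t = b and t < d, hence b < d. From d ≤ g, b < g. k > 0, so b * k < g * k. Then b * k + j < g * k + j. Then b * k + j + v < g * k + j + v. Then b * k + j + v ≤ g * k + j + v.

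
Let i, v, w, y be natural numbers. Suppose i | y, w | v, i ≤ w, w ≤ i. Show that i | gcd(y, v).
w ≤ i and i ≤ w, so w = i. w | v, so i | v. Since i | y, i | gcd(y, v).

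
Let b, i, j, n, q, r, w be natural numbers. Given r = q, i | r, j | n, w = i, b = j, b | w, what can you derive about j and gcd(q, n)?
j | gcd(q, n)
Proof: Since w = i and b | w, b | i. From i | r, b | r. Because b = j, j | r. Since r = q, j | q. Because j | n, j | gcd(q, n).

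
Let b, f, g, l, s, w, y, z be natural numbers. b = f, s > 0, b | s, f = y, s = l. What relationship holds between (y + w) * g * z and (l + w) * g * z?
(y + w) * g * z ≤ (l + w) * g * z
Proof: b = f and f = y, therefore b = y. From b | s, y | s. s > 0, so y ≤ s. s = l, so y ≤ l. Then y + w ≤ l + w. Then (y + w) * g ≤ (l + w) * g. Then (y + w) * g * z ≤ (l + w) * g * z.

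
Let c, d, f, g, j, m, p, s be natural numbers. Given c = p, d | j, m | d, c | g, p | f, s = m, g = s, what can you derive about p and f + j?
p | f + j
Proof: g = s and c | g, so c | s. s = m, so c | m. m | d, so c | d. d | j, so c | j. c = p, so p | j. p | f, so p | f + j.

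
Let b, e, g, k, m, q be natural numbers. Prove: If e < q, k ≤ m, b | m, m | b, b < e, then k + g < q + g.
From m | b and b | m, m = b. From k ≤ m, k ≤ b. b < e and e < q, hence b < q. k ≤ b, so k < q. Then k + g < q + g.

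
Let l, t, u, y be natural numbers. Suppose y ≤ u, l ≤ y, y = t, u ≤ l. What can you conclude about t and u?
t = u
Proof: Because u ≤ l and l ≤ y, u ≤ y. Since y ≤ u, u = y. y = t, so u = t. Then t = u.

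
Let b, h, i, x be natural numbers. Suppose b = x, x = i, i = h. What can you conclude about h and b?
h = b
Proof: b = x and x = i, hence b = i. Since i = h, b = h. Then h = b.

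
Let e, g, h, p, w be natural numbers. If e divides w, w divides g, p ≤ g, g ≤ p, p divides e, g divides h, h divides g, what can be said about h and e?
h = e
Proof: e divides w and w divides g, hence e divides g. Because p ≤ g and g ≤ p, p = g. Since p divides e, g divides e. Since e divides g, e = g. g divides h and h divides g, hence g = h. Since e = g, e = h. Then h = e.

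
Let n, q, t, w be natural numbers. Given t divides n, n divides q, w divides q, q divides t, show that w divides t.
Since t divides n and n divides q, t divides q. q divides t, so q = t. w divides q, so w divides t.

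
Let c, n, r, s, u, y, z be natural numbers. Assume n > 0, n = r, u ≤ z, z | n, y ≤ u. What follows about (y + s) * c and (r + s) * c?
(y + s) * c ≤ (r + s) * c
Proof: From y ≤ u and u ≤ z, y ≤ z. z | n and n > 0, therefore z ≤ n. n = r, so z ≤ r. y ≤ z, so y ≤ r. Then y + s ≤ r + s. Then (y + s) * c ≤ (r + s) * c.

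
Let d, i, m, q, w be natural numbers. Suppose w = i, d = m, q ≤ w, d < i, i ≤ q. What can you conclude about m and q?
m < q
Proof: Because w = i and q ≤ w, q ≤ i. i ≤ q, so i = q. d = m and d < i, therefore m < i. Since i = q, m < q.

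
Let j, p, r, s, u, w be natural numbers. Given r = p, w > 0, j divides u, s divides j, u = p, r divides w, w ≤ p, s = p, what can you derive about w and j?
w = j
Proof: From r = p and r divides w, p divides w. w > 0, so p ≤ w. Because w ≤ p, w = p. s = p and s divides j, thus p divides j. u = p and j divides u, therefore j divides p. p divides j, so p = j. w = p, so w = j.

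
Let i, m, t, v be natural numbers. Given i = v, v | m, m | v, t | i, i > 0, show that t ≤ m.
From v | m and m | v, v = m. Because i = v, i = m. t | i and i > 0, therefore t ≤ i. Since i = m, t ≤ m.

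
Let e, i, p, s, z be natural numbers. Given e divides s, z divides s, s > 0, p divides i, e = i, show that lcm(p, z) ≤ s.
e = i and e divides s, hence i divides s. p divides i, so p divides s. z divides s, so lcm(p, z) divides s. s > 0, so lcm(p, z) ≤ s.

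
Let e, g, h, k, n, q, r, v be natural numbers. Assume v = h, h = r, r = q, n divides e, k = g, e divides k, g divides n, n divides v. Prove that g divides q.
From v = h and h = r, v = r. r = q, so v = q. From k = g and e divides k, e divides g. n divides e, so n divides g. g divides n, so n = g. Since n divides v, g divides v. From v = q, g divides q.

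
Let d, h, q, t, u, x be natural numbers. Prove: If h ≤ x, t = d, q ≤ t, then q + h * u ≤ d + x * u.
Since t = d and q ≤ t, q ≤ d. Since h ≤ x, h * u ≤ x * u. Since q ≤ d, q + h * u ≤ d + x * u.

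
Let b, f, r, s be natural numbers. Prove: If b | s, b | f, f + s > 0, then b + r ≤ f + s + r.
Because b | f and b | s, b | f + s. Because f + s > 0, b ≤ f + s. Then b + r ≤ f + s + r.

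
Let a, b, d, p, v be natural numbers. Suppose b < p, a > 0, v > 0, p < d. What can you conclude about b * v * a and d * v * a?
b * v * a < d * v * a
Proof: b < p and p < d, hence b < d. Since v > 0, by multiplying by a positive, b * v < d * v. Combined with a > 0, by multiplying by a positive, b * v * a < d * v * a.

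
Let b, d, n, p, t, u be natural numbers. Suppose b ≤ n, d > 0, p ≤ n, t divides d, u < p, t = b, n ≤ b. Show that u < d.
n ≤ b and b ≤ n, thus n = b. Since p ≤ n, p ≤ b. Since u < p, u < b. t = b and t divides d, so b divides d. Since d > 0, b ≤ d. From u < b, u < d.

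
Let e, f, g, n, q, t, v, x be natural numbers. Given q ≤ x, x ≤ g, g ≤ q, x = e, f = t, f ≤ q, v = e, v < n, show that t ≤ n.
Because x ≤ g and g ≤ q, x ≤ q. q ≤ x, so q = x. x = e, so q = e. From f = t and f ≤ q, t ≤ q. Since q = e, t ≤ e. v = e and v < n, so e < n. Since t ≤ e, t < n. Then t ≤ n.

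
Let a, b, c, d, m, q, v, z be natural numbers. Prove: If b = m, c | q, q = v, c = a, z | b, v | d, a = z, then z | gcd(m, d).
Because b = m and z | b, z | m. Because c = a and c | q, a | q. Since q = v, a | v. Since v | d, a | d. Since a = z, z | d. From z | m, z | gcd(m, d).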